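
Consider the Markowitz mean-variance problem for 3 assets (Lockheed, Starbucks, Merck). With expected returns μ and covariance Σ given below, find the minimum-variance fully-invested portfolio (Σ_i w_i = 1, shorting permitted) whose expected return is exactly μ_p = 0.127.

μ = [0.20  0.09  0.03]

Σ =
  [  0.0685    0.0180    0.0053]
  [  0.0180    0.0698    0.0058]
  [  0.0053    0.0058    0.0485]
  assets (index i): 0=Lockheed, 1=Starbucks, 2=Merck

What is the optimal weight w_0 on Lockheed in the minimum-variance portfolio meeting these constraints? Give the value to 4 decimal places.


p=Σ⁻¹μ = [2.7535  0.5585  0.2509]
q=Σ⁻¹𝟙 = [10.5335  10.0929  18.2605]
a=μᵀp=0.608498  b=𝟙ᵀp=3.562883  c=𝟙ᵀq=38.886931  D=ac−b²=10.968466
λ₁=(c·0.127−b)/D = (38.886931·0.127−3.562883)/10.968466 = 0.125428
λ₂=(a−b·0.127)/D = (0.608498−3.562883·0.127)/10.968466 = 0.014224
w* = 0.125428·p + 0.014224·q:
  w_0 = 0.125428·2.7535 + 0.014224·10.5335 = 0.4952  (Lockheed)
  w_1 = 0.125428·0.5585 + 0.014224·10.0929 = 0.2136  (Starbucks)
  w_2 = 0.125428·0.2509 + 0.014224·18.2605 = 0.2912  (Merck)
Σw_i=1.0000  μᵀw=0.1270
σ²=wᵀΣw=λ₁·μ_p+λ₂ = 0.125428·0.127 + 0.014224 = 0.030153 ≈ 0.0302

0.4952


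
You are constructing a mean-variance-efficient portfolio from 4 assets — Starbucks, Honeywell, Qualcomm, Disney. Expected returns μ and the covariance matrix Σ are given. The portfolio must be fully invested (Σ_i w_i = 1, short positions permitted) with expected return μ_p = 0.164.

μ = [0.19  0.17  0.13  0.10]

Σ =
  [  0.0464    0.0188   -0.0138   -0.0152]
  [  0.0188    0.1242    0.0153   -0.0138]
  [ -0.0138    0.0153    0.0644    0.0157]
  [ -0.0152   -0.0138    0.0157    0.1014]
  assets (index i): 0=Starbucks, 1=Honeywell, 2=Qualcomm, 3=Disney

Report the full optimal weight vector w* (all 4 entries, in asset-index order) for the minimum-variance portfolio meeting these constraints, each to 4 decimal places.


0.5901  0.0429  0.2628  0.1041

g=Σ⁻¹μ = [5.1899  0.4074  2.6920  1.4028]
h=Σ⁻¹𝟙 = [29.8672  2.5752  18.4308  11.8358]
a=μᵀg=1.545585  b=𝟙ᵀg=9.692133  c=𝟙ᵀh=62.709008  D=ac−b²=2.984669
λ₁=(c·0.164−b)/D = (62.709008·0.164−9.692133)/2.984669 = 0.198395
λ₂=(a−b·0.164)/D = (1.545585−9.692133·0.164)/2.984669 = -0.014717
w* = 0.198395·g + -0.014717·h:
  w_0 = 0.198395·5.1899 + -0.014717·29.8672 = 0.5901  (Starbucks)
  w_1 = 0.198395·0.4074 + -0.014717·2.5752 = 0.0429  (Honeywell)
  w_2 = 0.198395·2.6920 + -0.014717·18.4308 = 0.2628  (Qualcomm)
  w_3 = 0.198395·1.4028 + -0.014717·11.8358 = 0.1041  (Disney)
Σw_i=1.0000  μᵀw=0.1640
σ²=wᵀΣw=λ₁·μ_p+λ₂ = 0.198395·0.164 + -0.014717 = 0.017820 ≈ 0.0178


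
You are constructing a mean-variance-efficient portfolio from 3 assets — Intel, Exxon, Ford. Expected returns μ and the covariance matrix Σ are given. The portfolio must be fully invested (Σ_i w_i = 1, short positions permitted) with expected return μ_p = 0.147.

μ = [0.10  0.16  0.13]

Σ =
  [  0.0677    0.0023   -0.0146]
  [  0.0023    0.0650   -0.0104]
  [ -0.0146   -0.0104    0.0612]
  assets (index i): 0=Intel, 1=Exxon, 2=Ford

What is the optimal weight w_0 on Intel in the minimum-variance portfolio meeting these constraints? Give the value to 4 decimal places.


x=Σ⁻¹μ = [2.0483  2.8856  3.1032]
y=Σ⁻¹𝟙 = [19.3395  18.5574  24.1071]
a=μᵀx=1.069935  b=𝟙ᵀx=8.037055  c=𝟙ᵀy=62.003968  D=ac−b²=1.745984
λ₁=(c·0.147−b)/D = (62.003968·0.147−8.037055)/1.745984 = 0.617147
λ₂=(a−b·0.147)/D = (1.069935−8.037055·0.147)/1.745984 = -0.063868
w* = 0.617147·x + -0.063868·y:
  w_0 = 0.617147·2.0483 + -0.063868·19.3395 = 0.0289  (Intel)
  w_1 = 0.617147·2.8856 + -0.063868·18.5574 = 0.5956  (Exxon)
  w_2 = 0.617147·3.1032 + -0.063868·24.1071 = 0.3755  (Ford)
Σw_i=1.0000  μᵀw=0.1470
σ²=wᵀΣw=λ₁·μ_p+λ₂ = 0.617147·0.147 + -0.063868 = 0.026853 ≈ 0.0269

0.0289


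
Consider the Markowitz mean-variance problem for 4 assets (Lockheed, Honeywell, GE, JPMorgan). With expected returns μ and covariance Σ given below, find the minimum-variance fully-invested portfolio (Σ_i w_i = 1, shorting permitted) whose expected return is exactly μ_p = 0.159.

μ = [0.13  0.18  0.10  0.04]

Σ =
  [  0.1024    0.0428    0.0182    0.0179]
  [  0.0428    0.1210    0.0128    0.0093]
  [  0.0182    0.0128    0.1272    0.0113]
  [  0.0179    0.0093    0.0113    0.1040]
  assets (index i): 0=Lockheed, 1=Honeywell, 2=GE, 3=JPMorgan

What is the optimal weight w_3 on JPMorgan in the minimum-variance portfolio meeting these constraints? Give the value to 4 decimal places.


-0.0724

g=Σ⁻¹μ = [0.6543  1.1885  0.5637  0.1045]
h=Σ⁻¹𝟙 = [5.2051  5.2125  5.9163  7.6106]
a=μᵀg=0.359538  b=𝟙ᵀg=2.510963  c=𝟙ᵀh=23.944425  D=ac−b²=2.303988
λ₁=(c·0.159−b)/D = (23.944425·0.159−2.510963)/2.303988 = 0.562590
λ₂=(a−b·0.159)/D = (0.359538−2.510963·0.159)/2.303988 = -0.017233
w* = 0.562590·g + -0.017233·h:
  w_0 = 0.562590·0.6543 + -0.017233·5.2051 = 0.2784  (Lockheed)
  w_1 = 0.562590·1.1885 + -0.017233·5.2125 = 0.5788  (Honeywell)
  w_2 = 0.562590·0.5637 + -0.017233·5.9163 = 0.2152  (GE)
  w_3 = 0.562590·0.1045 + -0.017233·7.6106 = -0.0724  (JPMorgan)
Σw_i=1.0000  μᵀw=0.1590
σ²=wᵀΣw=λ₁·μ_p+λ₂ = 0.562590·0.159 + -0.017233 = 0.072218 ≈ 0.0722


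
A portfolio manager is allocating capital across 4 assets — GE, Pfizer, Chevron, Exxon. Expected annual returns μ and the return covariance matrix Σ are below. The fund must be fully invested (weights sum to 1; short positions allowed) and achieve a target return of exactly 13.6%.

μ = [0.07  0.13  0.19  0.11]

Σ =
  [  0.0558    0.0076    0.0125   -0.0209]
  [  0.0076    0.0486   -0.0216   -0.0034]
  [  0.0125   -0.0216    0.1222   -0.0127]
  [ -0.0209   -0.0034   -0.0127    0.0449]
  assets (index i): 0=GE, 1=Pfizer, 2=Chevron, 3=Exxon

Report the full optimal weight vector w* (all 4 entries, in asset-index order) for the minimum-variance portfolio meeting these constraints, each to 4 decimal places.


0.0551  0.3670  0.2608  0.3171

g=Σ⁻¹μ = [1.7784  3.8015  2.4886  4.2694]
h=Σ⁻¹𝟙 = [26.4325  25.5970  14.2167  40.5350]
a=μᵀg=1.561153  b=𝟙ᵀg=12.337911  c=𝟙ᵀh=106.781240  D=ac−b²=14.477836
λ₁=(c·0.136−b)/D = (106.781240·0.136−12.337911)/14.477836 = 0.150875
λ₂=(a−b·0.136)/D = (1.561153−12.337911·0.136)/14.477836 = -0.008068
w* = 0.150875·g + -0.008068·h:
  w_0 = 0.150875·1.7784 + -0.008068·26.4325 = 0.0551  (GE)
  w_1 = 0.150875·3.8015 + -0.008068·25.5970 = 0.3670  (Pfizer)
  w_2 = 0.150875·2.4886 + -0.008068·14.2167 = 0.2608  (Chevron)
  w_3 = 0.150875·4.2694 + -0.008068·40.5350 = 0.3171  (Exxon)
Σw_i=1.0000  μᵀw=0.1360
σ²=wᵀΣw=λ₁·μ_p+λ₂ = 0.150875·0.136 + -0.008068 = 0.012451 ≈ 0.0125


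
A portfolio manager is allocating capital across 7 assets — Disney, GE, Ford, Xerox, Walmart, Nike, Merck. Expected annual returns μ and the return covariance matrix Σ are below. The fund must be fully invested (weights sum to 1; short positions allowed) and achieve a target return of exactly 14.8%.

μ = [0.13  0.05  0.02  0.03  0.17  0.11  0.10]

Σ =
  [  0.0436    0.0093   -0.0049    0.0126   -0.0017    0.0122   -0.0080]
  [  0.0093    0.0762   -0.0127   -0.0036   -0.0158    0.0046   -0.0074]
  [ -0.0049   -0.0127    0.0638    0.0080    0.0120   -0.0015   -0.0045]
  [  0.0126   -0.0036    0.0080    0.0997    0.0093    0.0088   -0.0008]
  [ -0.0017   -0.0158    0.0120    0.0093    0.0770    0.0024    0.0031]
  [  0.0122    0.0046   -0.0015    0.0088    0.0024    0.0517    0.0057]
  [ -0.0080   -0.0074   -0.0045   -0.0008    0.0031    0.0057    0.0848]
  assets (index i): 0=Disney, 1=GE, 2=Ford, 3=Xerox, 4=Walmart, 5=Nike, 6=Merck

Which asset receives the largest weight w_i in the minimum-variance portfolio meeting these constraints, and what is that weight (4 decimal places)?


g=Σ⁻¹μ = [2.9751  0.9016  0.4554  -0.3889  2.3421  1.1623  1.3953]
h=Σ⁻¹𝟙 = [20.3561  17.4763  19.0943  4.5790  12.5571  10.5075  15.1290]
a=μᵀg=1.094810  b=𝟙ᵀg=8.842794  c=𝟙ᵀh=99.699341  D=ac−b²=30.956828
λ₁=(c·0.148−b)/D = (99.699341·0.148−8.842794)/30.956828 = 0.190999
λ₂=(a−b·0.148)/D = (1.094810−8.842794·0.148)/30.956828 = -0.006910
w* = 0.190999·g + -0.006910·h:
  w_0 = 0.190999·2.9751 + -0.006910·20.3561 = 0.4276  (Disney)
  w_1 = 0.190999·0.9016 + -0.006910·17.4763 = 0.0514  (GE)
  w_2 = 0.190999·0.4554 + -0.006910·19.0943 = -0.0450  (Ford)
  w_3 = 0.190999·-0.3889 + -0.006910·4.5790 = -0.1059  (Xerox)
  w_4 = 0.190999·2.3421 + -0.006910·12.5571 = 0.3606  (Walmart)
  w_5 = 0.190999·1.1623 + -0.006910·10.5075 = 0.1494  (Nike)
  w_6 = 0.190999·1.3953 + -0.006910·15.1290 = 0.1620  (Merck)
Σw_i=1.0000  μᵀw=0.1480
σ²=wᵀΣw=λ₁·μ_p+λ₂ = 0.190999·0.148 + -0.006910 = 0.021357 ≈ 0.0214

Disney (0.4276)


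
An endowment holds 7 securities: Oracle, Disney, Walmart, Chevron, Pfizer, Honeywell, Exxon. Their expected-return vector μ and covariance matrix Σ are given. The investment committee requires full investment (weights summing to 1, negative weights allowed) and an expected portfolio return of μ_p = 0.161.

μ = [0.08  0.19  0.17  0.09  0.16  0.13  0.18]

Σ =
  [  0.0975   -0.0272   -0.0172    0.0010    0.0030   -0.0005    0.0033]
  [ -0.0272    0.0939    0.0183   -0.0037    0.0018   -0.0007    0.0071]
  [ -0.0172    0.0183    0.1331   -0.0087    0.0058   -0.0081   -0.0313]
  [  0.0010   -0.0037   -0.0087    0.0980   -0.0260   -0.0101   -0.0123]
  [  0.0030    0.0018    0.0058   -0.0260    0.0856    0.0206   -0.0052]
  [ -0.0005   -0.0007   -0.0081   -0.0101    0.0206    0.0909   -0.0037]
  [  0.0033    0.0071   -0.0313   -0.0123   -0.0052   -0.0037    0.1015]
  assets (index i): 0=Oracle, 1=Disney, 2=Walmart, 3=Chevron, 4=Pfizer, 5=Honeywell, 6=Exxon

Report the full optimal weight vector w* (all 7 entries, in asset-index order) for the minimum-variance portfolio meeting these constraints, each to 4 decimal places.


0.0288  0.1892  0.1695  0.0951  0.1810  0.0827  0.2537

u=Σ⁻¹μ = [1.5423  1.9454  1.9689  2.1933  2.1047  1.5025  2.6227]
v=Σ⁻¹𝟙 = [14.7158  11.7553  12.8734  18.5177  13.7732  11.9033  15.9049]
a=μᵀu=2.029295  b=𝟙ᵀu=13.879848  c=𝟙ᵀv=99.443519  D=ac−b²=9.150059
λ₁=(c·0.161−b)/D = (99.443519·0.161−13.879848)/9.150059 = 0.232846
λ₂=(a−b·0.161)/D = (2.029295−13.879848·0.161)/9.150059 = -0.022444
w* = 0.232846·u + -0.022444·v:
  w_0 = 0.232846·1.5423 + -0.022444·14.7158 = 0.0288  (Oracle)
  w_1 = 0.232846·1.9454 + -0.022444·11.7553 = 0.1892  (Disney)
  w_2 = 0.232846·1.9689 + -0.022444·12.8734 = 0.1695  (Walmart)
  w_3 = 0.232846·2.1933 + -0.022444·18.5177 = 0.0951  (Chevron)
  w_4 = 0.232846·2.1047 + -0.022444·13.7732 = 0.1810  (Pfizer)
  w_5 = 0.232846·1.5025 + -0.022444·11.9033 = 0.0827  (Honeywell)
  w_6 = 0.232846·2.6227 + -0.022444·15.9049 = 0.2537  (Exxon)
Σw_i=1.0000  μᵀw=0.1610
σ²=wᵀΣw=λ₁·μ_p+λ₂ = 0.232846·0.161 + -0.022444 = 0.015045 ≈ 0.0150


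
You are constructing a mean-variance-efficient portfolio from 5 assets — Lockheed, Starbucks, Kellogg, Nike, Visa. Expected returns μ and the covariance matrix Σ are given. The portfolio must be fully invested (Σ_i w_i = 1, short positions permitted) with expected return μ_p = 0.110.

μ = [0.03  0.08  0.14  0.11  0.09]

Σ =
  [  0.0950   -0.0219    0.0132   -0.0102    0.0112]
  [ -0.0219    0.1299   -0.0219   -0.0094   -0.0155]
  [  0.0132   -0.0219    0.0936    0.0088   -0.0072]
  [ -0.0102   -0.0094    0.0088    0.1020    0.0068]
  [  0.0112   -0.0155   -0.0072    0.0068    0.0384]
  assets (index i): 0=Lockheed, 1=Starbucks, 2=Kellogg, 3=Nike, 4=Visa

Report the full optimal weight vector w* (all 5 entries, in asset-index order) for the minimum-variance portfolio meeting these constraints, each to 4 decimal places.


-0.0577  0.1804  0.3208  0.1150  0.4414

p=Σ⁻¹μ = [0.0879  1.3934  1.9690  0.8390  3.1012]
q=Σ⁻¹𝟙 = [9.5134  16.1091  14.6531  8.9131  30.9384]
a=μᵀp=0.761166  b=𝟙ᵀp=7.390468  c=𝟙ᵀq=80.127150  D=ac−b²=6.371077
λ₁=(c·0.110−b)/D = (80.127150·0.110−7.390468)/6.371077 = 0.223434
λ₂=(a−b·0.110)/D = (0.761166−7.390468·0.110)/6.371077 = -0.008128
w* = 0.223434·p + -0.008128·q:
  w_0 = 0.223434·0.0879 + -0.008128·9.5134 = -0.0577  (Lockheed)
  w_1 = 0.223434·1.3934 + -0.008128·16.1091 = 0.1804  (Starbucks)
  w_2 = 0.223434·1.9690 + -0.008128·14.6531 = 0.3208  (Kellogg)
  w_3 = 0.223434·0.8390 + -0.008128·8.9131 = 0.1150  (Nike)
  w_4 = 0.223434·3.1012 + -0.008128·30.9384 = 0.4414  (Visa)
Σw_i=1.0000  μᵀw=0.1100
σ²=wᵀΣw=λ₁·μ_p+λ₂ = 0.223434·0.110 + -0.008128 = 0.016450 ≈ 0.0164


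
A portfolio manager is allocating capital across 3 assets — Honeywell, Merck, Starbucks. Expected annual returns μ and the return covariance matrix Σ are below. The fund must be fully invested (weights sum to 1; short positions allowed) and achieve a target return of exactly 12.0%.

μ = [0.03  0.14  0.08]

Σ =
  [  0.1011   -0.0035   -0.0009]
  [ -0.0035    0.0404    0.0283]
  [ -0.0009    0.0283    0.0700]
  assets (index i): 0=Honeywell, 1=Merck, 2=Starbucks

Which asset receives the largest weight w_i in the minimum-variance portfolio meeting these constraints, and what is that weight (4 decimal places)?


p=Σ⁻¹μ = [0.4237  3.7635  -0.3732]
q=Σ⁻¹𝟙 = [10.6936  21.7292  5.6384]
a=μᵀp=0.509742  b=𝟙ᵀp=3.813974  c=𝟙ᵀq=38.061266  D=ac−b²=4.855043
λ₁=(c·0.120−b)/D = (38.061266·0.120−3.813974)/4.855043 = 0.155174
λ₂=(a−b·0.120)/D = (0.509742−3.813974·0.120)/4.855043 = 0.010724
w* = 0.155174·p + 0.010724·q:
  w_0 = 0.155174·0.4237 + 0.010724·10.6936 = 0.1804  (Honeywell)
  w_1 = 0.155174·3.7635 + 0.010724·21.7292 = 0.8170  (Merck)
  w_2 = 0.155174·-0.3732 + 0.010724·5.6384 = 0.0026  (Starbucks)
Σw_i=1.0000  μᵀw=0.1200
σ²=wᵀΣw=λ₁·μ_p+λ₂ = 0.155174·0.120 + 0.010724 = 0.029345 ≈ 0.0293

Merck (0.8170)


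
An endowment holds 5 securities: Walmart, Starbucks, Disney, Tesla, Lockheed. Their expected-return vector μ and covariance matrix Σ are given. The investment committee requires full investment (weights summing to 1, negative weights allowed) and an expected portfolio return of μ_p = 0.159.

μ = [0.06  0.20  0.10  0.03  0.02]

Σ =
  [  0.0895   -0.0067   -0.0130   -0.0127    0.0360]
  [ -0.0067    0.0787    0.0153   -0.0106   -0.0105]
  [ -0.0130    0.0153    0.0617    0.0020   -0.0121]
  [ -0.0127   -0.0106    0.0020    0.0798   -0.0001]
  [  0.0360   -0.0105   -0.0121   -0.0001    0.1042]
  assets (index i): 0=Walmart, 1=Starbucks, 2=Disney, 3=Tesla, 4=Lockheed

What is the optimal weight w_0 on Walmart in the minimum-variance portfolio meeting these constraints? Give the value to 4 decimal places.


x=Σ⁻¹μ = [1.0714  2.5372  1.2331  0.8528  0.2215]
y=Σ⁻¹𝟙 = [13.6129  13.8873  16.7271  16.1336  8.2511]
a=μᵀx=0.725047  b=𝟙ᵀx=5.915984  c=𝟙ᵀy=68.612042  D=ac−b²=14.748061
λ₁=(c·0.159−b)/D = (68.612042·0.159−5.915984)/14.748061 = 0.338575
λ₂=(a−b·0.159)/D = (0.725047−5.915984·0.159)/14.748061 = -0.014619
w* = 0.338575·x + -0.014619·y:
  w_0 = 0.338575·1.0714 + -0.014619·13.6129 = 0.1637  (Walmart)
  w_1 = 0.338575·2.5372 + -0.014619·13.8873 = 0.6560  (Starbucks)
  w_2 = 0.338575·1.2331 + -0.014619·16.7271 = 0.1730  (Disney)
  w_3 = 0.338575·0.8528 + -0.014619·16.1336 = 0.0529  (Tesla)
  w_4 = 0.338575·0.2215 + -0.014619·8.2511 = -0.0456  (Lockheed)
Σw_i=1.0000  μᵀw=0.1590
σ²=wᵀΣw=λ₁·μ_p+λ₂ = 0.338575·0.159 + -0.014619 = 0.039215 ≈ 0.0392

0.1637


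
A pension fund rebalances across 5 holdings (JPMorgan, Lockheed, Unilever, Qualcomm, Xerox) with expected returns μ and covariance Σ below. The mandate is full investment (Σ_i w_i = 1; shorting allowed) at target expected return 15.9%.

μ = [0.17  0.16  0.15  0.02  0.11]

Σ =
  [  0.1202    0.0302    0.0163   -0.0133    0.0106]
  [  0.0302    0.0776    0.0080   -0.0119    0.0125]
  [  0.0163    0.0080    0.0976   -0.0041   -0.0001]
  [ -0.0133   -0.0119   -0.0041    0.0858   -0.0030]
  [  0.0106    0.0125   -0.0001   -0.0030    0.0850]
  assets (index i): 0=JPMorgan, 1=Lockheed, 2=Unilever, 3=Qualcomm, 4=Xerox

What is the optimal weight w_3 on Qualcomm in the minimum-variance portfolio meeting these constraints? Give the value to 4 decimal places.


p=Σ⁻¹μ = [0.8370  1.5464  1.2997  0.6740  0.9876]
q=Σ⁻¹𝟙 = [5.1622  10.5640  9.1462  14.7105  10.0974]
a=μᵀp=0.706784  b=𝟙ᵀp=5.344671  c=𝟙ᵀq=49.680309  D=ac−b²=6.547745
λ₁=(c·0.159−b)/D = (49.680309·0.159−5.344671)/6.547745 = 0.390134
λ₂=(a−b·0.159)/D = (0.706784−5.344671·0.159)/6.547745 = -0.021842
w* = 0.390134·p + -0.021842·q:
  w_0 = 0.390134·0.8370 + -0.021842·5.1622 = 0.2138  (JPMorgan)
  w_1 = 0.390134·1.5464 + -0.021842·10.5640 = 0.3726  (Lockheed)
  w_2 = 0.390134·1.2997 + -0.021842·9.1462 = 0.3073  (Unilever)
  w_3 = 0.390134·0.6740 + -0.021842·14.7105 = -0.0584  (Qualcomm)
  w_4 = 0.390134·0.9876 + -0.021842·10.0974 = 0.1648  (Xerox)
Σw_i=1.0000  μᵀw=0.1590
σ²=wᵀΣw=λ₁·μ_p+λ₂ = 0.390134·0.159 + -0.021842 = 0.040189 ≈ 0.0402

-0.0584


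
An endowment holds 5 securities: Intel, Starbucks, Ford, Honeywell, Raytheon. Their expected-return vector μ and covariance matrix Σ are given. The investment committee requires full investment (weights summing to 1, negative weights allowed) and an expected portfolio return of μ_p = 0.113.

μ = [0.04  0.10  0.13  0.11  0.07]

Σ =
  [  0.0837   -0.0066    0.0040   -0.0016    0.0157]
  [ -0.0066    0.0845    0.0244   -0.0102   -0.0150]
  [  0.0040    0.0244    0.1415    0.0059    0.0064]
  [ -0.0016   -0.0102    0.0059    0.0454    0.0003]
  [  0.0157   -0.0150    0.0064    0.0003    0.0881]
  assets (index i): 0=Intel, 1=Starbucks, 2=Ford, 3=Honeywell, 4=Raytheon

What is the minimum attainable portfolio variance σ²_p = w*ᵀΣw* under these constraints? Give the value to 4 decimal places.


g=Σ⁻¹μ = [0.4555  1.5764  0.4780  2.7248  0.9378]
h=Σ⁻¹𝟙 = [11.4581  17.3892  2.1173  25.9824  12.0273]
a=μᵀg=0.603370  b=𝟙ᵀg=6.172475  c=𝟙ᵀh=68.974355  D=ac−b²=3.517614
λ₁=(c·0.113−b)/D = (68.974355·0.113−6.172475)/3.517614 = 0.461002
λ₂=(a−b·0.113)/D = (0.603370−6.172475·0.113)/3.517614 = -0.026757
w* = 0.461002·g + -0.026757·h:
  w_0 = 0.461002·0.4555 + -0.026757·11.4581 = -0.0966  (Intel)
  w_1 = 0.461002·1.5764 + -0.026757·17.3892 = 0.2614  (Starbucks)
  w_2 = 0.461002·0.4780 + -0.026757·2.1173 = 0.1637  (Ford)
  w_3 = 0.461002·2.7248 + -0.026757·25.9824 = 0.5609  (Honeywell)
  w_4 = 0.461002·0.9378 + -0.026757·12.0273 = 0.1105  (Raytheon)
Σw_i=1.0000  μᵀw=0.1130
σ²=wᵀΣw=λ₁·μ_p+λ₂ = 0.461002·0.113 + -0.026757 = 0.025337 ≈ 0.0253

0.0253


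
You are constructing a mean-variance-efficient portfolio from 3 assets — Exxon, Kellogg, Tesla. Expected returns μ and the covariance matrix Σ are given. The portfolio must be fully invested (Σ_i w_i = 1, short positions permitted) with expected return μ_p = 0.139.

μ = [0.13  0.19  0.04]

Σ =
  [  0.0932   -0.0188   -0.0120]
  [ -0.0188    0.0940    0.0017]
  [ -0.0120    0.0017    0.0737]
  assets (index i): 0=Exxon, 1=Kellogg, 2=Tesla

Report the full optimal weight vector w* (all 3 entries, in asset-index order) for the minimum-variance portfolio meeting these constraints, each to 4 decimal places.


x=Σ⁻¹μ = [1.9840  2.4034  0.8103]
y=Σ⁻¹𝟙 = [15.4737  13.4477  15.7778]
a=μᵀx=0.746983  b=𝟙ᵀx=5.197757  c=𝟙ᵀy=44.699208  D=ac−b²=6.372867
λ₁=(c·0.139−b)/D = (44.699208·0.139−5.197757)/6.372867 = 0.159337
λ₂=(a−b·0.139)/D = (0.746983−5.197757·0.139)/6.372867 = 0.003844
w* = 0.159337·x + 0.003844·y:
  w_0 = 0.159337·1.9840 + 0.003844·15.4737 = 0.3756  (Exxon)
  w_1 = 0.159337·2.4034 + 0.003844·13.4477 = 0.4346  (Kellogg)
  w_2 = 0.159337·0.8103 + 0.003844·15.7778 = 0.1898  (Tesla)
Σw_i=1.0000  μᵀw=0.1390
σ²=wᵀΣw=λ₁·μ_p+λ₂ = 0.159337·0.139 + 0.003844 = 0.025991 ≈ 0.0260

0.3756  0.4346  0.1898


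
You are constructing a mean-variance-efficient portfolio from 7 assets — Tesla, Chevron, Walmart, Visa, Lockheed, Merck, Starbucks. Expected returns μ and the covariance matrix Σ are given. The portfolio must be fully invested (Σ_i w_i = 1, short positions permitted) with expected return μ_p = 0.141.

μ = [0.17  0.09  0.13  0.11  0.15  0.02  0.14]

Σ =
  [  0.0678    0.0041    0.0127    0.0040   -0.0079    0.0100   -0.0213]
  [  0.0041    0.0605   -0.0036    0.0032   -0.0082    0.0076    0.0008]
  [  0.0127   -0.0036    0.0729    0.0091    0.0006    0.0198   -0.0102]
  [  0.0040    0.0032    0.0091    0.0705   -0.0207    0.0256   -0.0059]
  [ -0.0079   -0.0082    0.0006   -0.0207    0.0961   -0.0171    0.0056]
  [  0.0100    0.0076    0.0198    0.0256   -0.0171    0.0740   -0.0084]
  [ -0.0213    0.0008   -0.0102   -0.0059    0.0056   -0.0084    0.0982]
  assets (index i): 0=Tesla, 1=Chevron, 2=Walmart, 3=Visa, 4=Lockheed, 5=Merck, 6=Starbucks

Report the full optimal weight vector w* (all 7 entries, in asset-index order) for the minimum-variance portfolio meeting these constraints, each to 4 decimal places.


0.2439  0.1384  0.1258  0.1797  0.1789  -0.0455  0.1789

g=Σ⁻¹μ = [3.0339  1.6132  1.5466  2.1965  2.1539  -0.7342  2.1776]
h=Σ⁻¹𝟙 = [16.7075  16.3234  9.7422  14.7083  16.7215  7.4801  15.2561]
a=μᵀg=1.716881  b=𝟙ᵀg=11.987469  c=𝟙ᵀh=96.939168  D=ac−b²=22.733632
λ₁=(c·0.141−b)/D = (96.939168·0.141−11.987469)/22.733632 = 0.073941
λ₂=(a−b·0.141)/D = (1.716881−11.987469·0.141)/22.733632 = 0.001172
w* = 0.073941·g + 0.001172·h:
  w_0 = 0.073941·3.0339 + 0.001172·16.7075 = 0.2439  (Tesla)
  w_1 = 0.073941·1.6132 + 0.001172·16.3234 = 0.1384  (Chevron)
  w_2 = 0.073941·1.5466 + 0.001172·9.7422 = 0.1258  (Walmart)
  w_3 = 0.073941·2.1965 + 0.001172·14.7083 = 0.1797  (Visa)
  w_4 = 0.073941·2.1539 + 0.001172·16.7215 = 0.1789  (Lockheed)
  w_5 = 0.073941·-0.7342 + 0.001172·7.4801 = -0.0455  (Merck)
  w_6 = 0.073941·2.1776 + 0.001172·15.2561 = 0.1789  (Starbucks)
Σw_i=1.0000  μᵀw=0.1410
σ²=wᵀΣw=λ₁·μ_p+λ₂ = 0.073941·0.141 + 0.001172 = 0.011598 ≈ 0.0116


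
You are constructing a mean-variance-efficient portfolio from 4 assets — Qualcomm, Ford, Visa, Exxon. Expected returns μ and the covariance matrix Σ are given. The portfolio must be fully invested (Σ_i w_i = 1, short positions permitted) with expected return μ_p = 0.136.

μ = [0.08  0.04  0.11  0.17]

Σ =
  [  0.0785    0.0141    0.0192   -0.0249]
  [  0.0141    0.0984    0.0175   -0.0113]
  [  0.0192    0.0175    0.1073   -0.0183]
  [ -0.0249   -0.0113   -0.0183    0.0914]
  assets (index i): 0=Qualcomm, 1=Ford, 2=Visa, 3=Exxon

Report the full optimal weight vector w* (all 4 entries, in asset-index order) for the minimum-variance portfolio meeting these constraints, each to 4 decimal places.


0.2578  -0.0262  0.2367  0.5317

u=Σ⁻¹μ = [1.4915  0.2798  1.1441  2.5300]
v=Σ⁻¹𝟙 = [14.7774  8.6023  8.2895  17.6900]
a=μᵀu=0.686460  b=𝟙ᵀu=5.445421  c=𝟙ᵀv=49.359181  D=ac−b²=4.230486
λ₁=(c·0.136−b)/D = (49.359181·0.136−5.445421)/4.230486 = 0.299594
λ₂=(a−b·0.136)/D = (0.686460−5.445421·0.136)/4.230486 = -0.012792
w* = 0.299594·u + -0.012792·v:
  w_0 = 0.299594·1.4915 + -0.012792·14.7774 = 0.2578  (Qualcomm)
  w_1 = 0.299594·0.2798 + -0.012792·8.6023 = -0.0262  (Ford)
  w_2 = 0.299594·1.1441 + -0.012792·8.2895 = 0.2367  (Visa)
  w_3 = 0.299594·2.5300 + -0.012792·17.6900 = 0.5317  (Exxon)
Σw_i=1.0000  μᵀw=0.1360
σ²=wᵀΣw=λ₁·μ_p+λ₂ = 0.299594·0.136 + -0.012792 = 0.027953 ≈ 0.0280


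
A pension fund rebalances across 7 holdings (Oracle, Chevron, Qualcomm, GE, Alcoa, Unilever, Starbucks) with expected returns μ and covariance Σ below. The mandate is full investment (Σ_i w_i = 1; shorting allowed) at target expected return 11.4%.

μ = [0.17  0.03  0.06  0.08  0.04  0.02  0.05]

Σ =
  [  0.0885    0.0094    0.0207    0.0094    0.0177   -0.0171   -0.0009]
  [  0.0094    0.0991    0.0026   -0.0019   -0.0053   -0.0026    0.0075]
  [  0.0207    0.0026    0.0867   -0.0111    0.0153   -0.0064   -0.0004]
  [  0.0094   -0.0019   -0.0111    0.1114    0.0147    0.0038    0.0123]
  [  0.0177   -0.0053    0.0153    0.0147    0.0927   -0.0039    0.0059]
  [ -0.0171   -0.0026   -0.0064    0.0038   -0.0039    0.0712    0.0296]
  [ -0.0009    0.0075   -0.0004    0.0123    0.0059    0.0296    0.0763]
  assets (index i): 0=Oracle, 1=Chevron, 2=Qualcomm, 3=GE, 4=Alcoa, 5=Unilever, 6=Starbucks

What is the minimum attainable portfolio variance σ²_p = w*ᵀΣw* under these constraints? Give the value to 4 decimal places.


u=Σ⁻¹μ = [1.8984  0.1085  0.3629  0.5455  -0.0690  0.5923  0.3566]
v=Σ⁻¹𝟙 = [8.7562  9.5873  10.0003  7.4162  7.1996  15.5026  4.5531]
a=μᵀu=0.418314  b=𝟙ᵀu=3.795170  c=𝟙ᵀv=63.015201  D=ac−b²=11.956848
λ₁=(c·0.114−b)/D = (63.015201·0.114−3.795170)/11.956848 = 0.283399
λ₂=(a−b·0.114)/D = (0.418314−3.795170·0.114)/11.956848 = -0.001199
w* = 0.283399·u + -0.001199·v:
  w_0 = 0.283399·1.8984 + -0.001199·8.7562 = 0.5275  (Oracle)
  w_1 = 0.283399·0.1085 + -0.001199·9.5873 = 0.0192  (Chevron)
  w_2 = 0.283399·0.3629 + -0.001199·10.0003 = 0.0909  (Qualcomm)
  w_3 = 0.283399·0.5455 + -0.001199·7.4162 = 0.1457  (GE)
  w_4 = 0.283399·-0.0690 + -0.001199·7.1996 = -0.0282  (Alcoa)
  w_5 = 0.283399·0.5923 + -0.001199·15.5026 = 0.1493  (Unilever)
  w_6 = 0.283399·0.3566 + -0.001199·4.5531 = 0.0956  (Starbucks)
Σw_i=1.0000  μᵀw=0.1140
σ²=wᵀΣw=λ₁·μ_p+λ₂ = 0.283399·0.114 + -0.001199 = 0.031109 ≈ 0.0311

0.0311


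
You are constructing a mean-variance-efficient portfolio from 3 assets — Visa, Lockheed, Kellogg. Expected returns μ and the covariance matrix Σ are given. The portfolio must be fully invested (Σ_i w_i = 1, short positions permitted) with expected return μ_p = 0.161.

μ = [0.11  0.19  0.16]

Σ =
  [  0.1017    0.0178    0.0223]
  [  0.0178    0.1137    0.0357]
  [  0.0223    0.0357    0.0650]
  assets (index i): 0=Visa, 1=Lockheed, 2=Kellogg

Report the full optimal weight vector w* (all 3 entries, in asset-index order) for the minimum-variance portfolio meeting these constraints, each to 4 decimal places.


0.1685  0.3142  0.5172

p=Σ⁻¹μ = [0.5237  1.0544  1.7027]
q=Σ⁻¹𝟙 = [6.7255  4.3939  10.6640]
a=μᵀp=0.530389  b=𝟙ᵀp=3.280878  c=𝟙ᵀq=21.783355  D=ac−b²=0.789493
λ₁=(c·0.161−b)/D = (21.783355·0.161−3.280878)/0.789493 = 0.286566
λ₂=(a−b·0.161)/D = (0.530389−3.280878·0.161)/0.789493 = 0.002746
w* = 0.286566·p + 0.002746·q:
  w_0 = 0.286566·0.5237 + 0.002746·6.7255 = 0.1685  (Visa)
  w_1 = 0.286566·1.0544 + 0.002746·4.3939 = 0.3142  (Lockheed)
  w_2 = 0.286566·1.7027 + 0.002746·10.6640 = 0.5172  (Kellogg)
Σw_i=1.0000  μᵀw=0.1610
σ²=wᵀΣw=λ₁·μ_p+λ₂ = 0.286566·0.161 + 0.002746 = 0.048883 ≈ 0.0489


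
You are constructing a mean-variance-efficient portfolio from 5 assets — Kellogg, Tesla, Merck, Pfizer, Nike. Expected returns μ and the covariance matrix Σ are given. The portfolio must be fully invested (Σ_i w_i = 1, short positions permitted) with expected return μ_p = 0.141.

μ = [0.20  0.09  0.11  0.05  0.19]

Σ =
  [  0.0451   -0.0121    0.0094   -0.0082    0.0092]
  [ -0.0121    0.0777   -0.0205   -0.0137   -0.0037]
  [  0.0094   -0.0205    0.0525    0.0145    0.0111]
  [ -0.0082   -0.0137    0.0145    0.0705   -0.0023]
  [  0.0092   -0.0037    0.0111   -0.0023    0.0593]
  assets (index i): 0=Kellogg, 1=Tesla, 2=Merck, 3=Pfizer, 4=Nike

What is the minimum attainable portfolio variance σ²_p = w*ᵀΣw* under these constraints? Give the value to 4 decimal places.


p=Σ⁻¹μ = [4.6438  2.6274  1.3378  1.5650  2.4578]
q=Σ⁻¹𝟙 = [26.6030  25.2768  16.3050  19.2288  12.0070]
a=μᵀp=1.857625  b=𝟙ᵀp=12.631834  c=𝟙ᵀq=99.420614  D=ac−b²=25.123009
λ₁=(c·0.141−b)/D = (99.420614·0.141−12.631834)/25.123009 = 0.055187
λ₂=(a−b·0.141)/D = (1.857625−12.631834·0.141)/25.123009 = 0.003046
w* = 0.055187·p + 0.003046·q:
  w_0 = 0.055187·4.6438 + 0.003046·26.6030 = 0.3373  (Kellogg)
  w_1 = 0.055187·2.6274 + 0.003046·25.2768 = 0.2220  (Tesla)
  w_2 = 0.055187·1.3378 + 0.003046·16.3050 = 0.1235  (Merck)
  w_3 = 0.055187·1.5650 + 0.003046·19.2288 = 0.1449  (Pfizer)
  w_4 = 0.055187·2.4578 + 0.003046·12.0070 = 0.1722  (Nike)
Σw_i=1.0000  μᵀw=0.1410
σ²=wᵀΣw=λ₁·μ_p+λ₂ = 0.055187·0.141 + 0.003046 = 0.010828 ≈ 0.0108

0.0108


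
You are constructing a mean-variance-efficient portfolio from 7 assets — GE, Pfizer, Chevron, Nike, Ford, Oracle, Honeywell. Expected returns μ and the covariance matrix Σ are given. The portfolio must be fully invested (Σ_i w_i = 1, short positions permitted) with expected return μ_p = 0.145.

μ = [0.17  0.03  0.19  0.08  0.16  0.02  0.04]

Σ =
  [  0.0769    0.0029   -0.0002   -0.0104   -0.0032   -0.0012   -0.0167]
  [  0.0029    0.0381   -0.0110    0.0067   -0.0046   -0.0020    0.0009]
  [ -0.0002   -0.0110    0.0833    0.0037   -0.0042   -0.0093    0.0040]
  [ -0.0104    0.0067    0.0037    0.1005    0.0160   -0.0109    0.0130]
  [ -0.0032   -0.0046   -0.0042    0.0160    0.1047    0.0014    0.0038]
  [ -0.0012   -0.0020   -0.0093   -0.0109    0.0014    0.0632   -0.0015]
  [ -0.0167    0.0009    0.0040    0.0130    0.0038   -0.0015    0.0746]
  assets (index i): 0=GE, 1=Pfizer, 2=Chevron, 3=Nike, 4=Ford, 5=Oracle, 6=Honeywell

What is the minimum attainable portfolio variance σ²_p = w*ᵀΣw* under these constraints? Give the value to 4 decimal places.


g=Σ⁻¹μ = [2.4910  1.4697  2.5985  0.5945  1.6427  0.8770  0.7671]
h=Σ⁻¹𝟙 = [16.8230  30.7749  17.9520  7.8049  10.1388  21.2207  14.3871]
a=μᵀg=1.319893  b=𝟙ᵀg=10.440538  c=𝟙ᵀh=119.101482  D=ac−b²=48.196407
λ₁=(c·0.145−b)/D = (119.101482·0.145−10.440538)/48.196407 = 0.141695
λ₂=(a−b·0.145)/D = (1.319893−10.440538·0.145)/48.196407 = -0.004025
w* = 0.141695·g + -0.004025·h:
  w_0 = 0.141695·2.4910 + -0.004025·16.8230 = 0.2853  (GE)
  w_1 = 0.141695·1.4697 + -0.004025·30.7749 = 0.0844  (Pfizer)
  w_2 = 0.141695·2.5985 + -0.004025·17.9520 = 0.2959  (Chevron)
  w_3 = 0.141695·0.5945 + -0.004025·7.8049 = 0.0528  (Nike)
  w_4 = 0.141695·1.6427 + -0.004025·10.1388 = 0.1920  (Ford)
  w_5 = 0.141695·0.8770 + -0.004025·21.2207 = 0.0389  (Oracle)
  w_6 = 0.141695·0.7671 + -0.004025·14.3871 = 0.0508  (Honeywell)
Σw_i=1.0000  μᵀw=0.1450
σ²=wᵀΣw=λ₁·μ_p+λ₂ = 0.141695·0.145 + -0.004025 = 0.016521 ≈ 0.0165

0.0165


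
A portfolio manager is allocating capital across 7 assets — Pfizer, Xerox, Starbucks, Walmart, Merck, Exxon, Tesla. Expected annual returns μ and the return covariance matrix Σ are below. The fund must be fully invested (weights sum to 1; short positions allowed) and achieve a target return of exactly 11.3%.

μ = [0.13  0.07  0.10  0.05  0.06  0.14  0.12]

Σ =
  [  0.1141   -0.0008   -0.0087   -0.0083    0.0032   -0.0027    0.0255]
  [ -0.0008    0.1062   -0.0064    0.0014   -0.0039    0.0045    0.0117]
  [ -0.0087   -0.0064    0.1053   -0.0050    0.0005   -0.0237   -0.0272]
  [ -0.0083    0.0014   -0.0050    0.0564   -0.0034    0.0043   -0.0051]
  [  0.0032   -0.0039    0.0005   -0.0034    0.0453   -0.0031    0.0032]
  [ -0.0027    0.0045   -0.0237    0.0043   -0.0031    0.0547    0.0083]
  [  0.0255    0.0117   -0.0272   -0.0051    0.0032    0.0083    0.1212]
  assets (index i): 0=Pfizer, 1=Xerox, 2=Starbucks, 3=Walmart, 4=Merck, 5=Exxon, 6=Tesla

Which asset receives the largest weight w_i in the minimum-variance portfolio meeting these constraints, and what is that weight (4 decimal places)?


u=Σ⁻¹μ = [1.2182  0.5923  2.1286  1.1605  1.5161  3.3460  0.9340]
v=Σ⁻¹𝟙 = [9.9189  9.3380  19.4886  21.0086  24.6714  24.9554  8.1598]
a=μᵀu=1.142191  b=𝟙ᵀu=10.895631  c=𝟙ᵀv=117.540793  D=ac−b²=15.539317
λ₁=(c·0.113−b)/D = (117.540793·0.113−10.895631)/15.539317 = 0.153577
λ₂=(a−b·0.113)/D = (1.142191−10.895631·0.113)/15.539317 = -0.005728
w* = 0.153577·u + -0.005728·v:
  w_0 = 0.153577·1.2182 + -0.005728·9.9189 = 0.1303  (Pfizer)
  w_1 = 0.153577·0.5923 + -0.005728·9.3380 = 0.0375  (Xerox)
  w_2 = 0.153577·2.1286 + -0.005728·19.4886 = 0.2153  (Starbucks)
  w_3 = 0.153577·1.1605 + -0.005728·21.0086 = 0.0579  (Walmart)
  w_4 = 0.153577·1.5161 + -0.005728·24.6714 = 0.0915  (Merck)
  w_5 = 0.153577·3.3460 + -0.005728·24.9554 = 0.3709  (Exxon)
  w_6 = 0.153577·0.9340 + -0.005728·8.1598 = 0.0967  (Tesla)
Σw_i=1.0000  μᵀw=0.1130
σ²=wᵀΣw=λ₁·μ_p+λ₂ = 0.153577·0.113 + -0.005728 = 0.011626 ≈ 0.0116

Exxon (0.3709)


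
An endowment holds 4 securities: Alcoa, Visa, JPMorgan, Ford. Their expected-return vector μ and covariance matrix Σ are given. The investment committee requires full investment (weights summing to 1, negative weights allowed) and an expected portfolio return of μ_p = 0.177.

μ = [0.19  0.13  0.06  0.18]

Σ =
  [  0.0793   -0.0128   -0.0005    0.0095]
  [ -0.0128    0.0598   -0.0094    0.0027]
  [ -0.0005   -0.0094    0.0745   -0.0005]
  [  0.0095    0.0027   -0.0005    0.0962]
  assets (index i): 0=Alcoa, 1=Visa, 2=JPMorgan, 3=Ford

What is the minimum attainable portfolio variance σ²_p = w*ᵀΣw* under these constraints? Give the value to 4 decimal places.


0.0311

p=Σ⁻¹μ = [2.6827  2.8669  1.1954  1.5319]
q=Σ⁻¹𝟙 = [15.2962  22.1947  16.3819  8.3467]
a=μᵀp=1.229882  b=𝟙ᵀp=8.276915  c=𝟙ᵀq=62.219550  D=ac−b²=8.015392
λ₁=(c·0.177−b)/D = (62.219550·0.177−8.276915)/8.015392 = 0.341336
λ₂=(a−b·0.177)/D = (1.229882−8.276915·0.177)/8.015392 = -0.029335
w* = 0.341336·p + -0.029335·q:
  w_0 = 0.341336·2.6827 + -0.029335·15.2962 = 0.4670  (Alcoa)
  w_1 = 0.341336·2.8669 + -0.029335·22.1947 = 0.3275  (Visa)
  w_2 = 0.341336·1.1954 + -0.029335·16.3819 = -0.0725  (JPMorgan)
  w_3 = 0.341336·1.5319 + -0.029335·8.3467 = 0.2781  (Ford)
Σw_i=1.0000  μᵀw=0.1770
σ²=wᵀΣw=λ₁·μ_p+λ₂ = 0.341336·0.177 + -0.029335 = 0.031082 ≈ 0.0311


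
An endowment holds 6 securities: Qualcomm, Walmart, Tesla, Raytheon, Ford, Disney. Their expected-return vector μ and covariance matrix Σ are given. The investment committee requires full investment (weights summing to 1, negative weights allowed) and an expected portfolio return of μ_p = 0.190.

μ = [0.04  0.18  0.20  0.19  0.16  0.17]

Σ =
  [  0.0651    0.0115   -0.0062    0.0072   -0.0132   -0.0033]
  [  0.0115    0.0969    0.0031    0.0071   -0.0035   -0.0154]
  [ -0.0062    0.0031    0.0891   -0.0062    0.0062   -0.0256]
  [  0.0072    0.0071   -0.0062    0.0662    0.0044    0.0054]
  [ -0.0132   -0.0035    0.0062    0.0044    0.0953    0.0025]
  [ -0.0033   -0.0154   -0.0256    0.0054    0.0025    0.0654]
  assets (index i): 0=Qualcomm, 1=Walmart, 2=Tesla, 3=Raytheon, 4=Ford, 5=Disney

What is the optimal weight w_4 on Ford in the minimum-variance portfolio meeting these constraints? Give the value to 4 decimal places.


0.0816

p=Σ⁻¹μ = [0.7959  2.2039  3.5248  2.4338  1.4160  4.2832]
q=Σ⁻¹𝟙 = [17.4753  11.1902  19.2459  11.0423  10.9066  25.0122]
a=μᵀp=2.550624  b=𝟙ᵀp=14.657593  c=𝟙ᵀq=94.872467  D=ac−b²=27.139007
λ₁=(c·0.190−b)/D = (94.872467·0.190−14.657593)/27.139007 = 0.124108
λ₂=(a−b·0.190)/D = (2.550624−14.657593·0.190)/27.139007 = -0.008634
w* = 0.124108·p + -0.008634·q:
  w_0 = 0.124108·0.7959 + -0.008634·17.4753 = -0.0521  (Qualcomm)
  w_1 = 0.124108·2.2039 + -0.008634·11.1902 = 0.1769  (Walmart)
  w_2 = 0.124108·3.5248 + -0.008634·19.2459 = 0.2713  (Tesla)
  w_3 = 0.124108·2.4338 + -0.008634·11.0423 = 0.2067  (Raytheon)
  w_4 = 0.124108·1.4160 + -0.008634·10.9066 = 0.0816  (Ford)
  w_5 = 0.124108·4.2832 + -0.008634·25.0122 = 0.3156  (Disney)
Σw_i=1.0000  μᵀw=0.1900
σ²=wᵀΣw=λ₁·μ_p+λ₂ = 0.124108·0.190 + -0.008634 = 0.014947 ≈ 0.0149


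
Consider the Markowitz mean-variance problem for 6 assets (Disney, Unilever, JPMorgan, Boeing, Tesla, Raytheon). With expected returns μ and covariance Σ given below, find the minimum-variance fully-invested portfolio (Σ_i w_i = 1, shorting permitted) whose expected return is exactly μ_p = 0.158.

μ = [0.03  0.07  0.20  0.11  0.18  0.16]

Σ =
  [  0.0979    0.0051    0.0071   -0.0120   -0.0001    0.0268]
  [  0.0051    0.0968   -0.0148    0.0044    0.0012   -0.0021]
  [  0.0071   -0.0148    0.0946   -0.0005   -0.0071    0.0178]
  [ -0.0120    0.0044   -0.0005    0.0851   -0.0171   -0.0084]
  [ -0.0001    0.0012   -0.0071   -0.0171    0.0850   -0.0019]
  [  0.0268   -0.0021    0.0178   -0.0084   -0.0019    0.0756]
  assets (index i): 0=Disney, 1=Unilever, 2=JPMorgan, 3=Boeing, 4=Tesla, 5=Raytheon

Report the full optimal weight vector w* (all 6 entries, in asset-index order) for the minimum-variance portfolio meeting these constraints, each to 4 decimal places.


g=Σ⁻¹μ = [-0.2024  0.9781  2.1201  1.9706  2.7219  2.0035]
h=Σ⁻¹𝟙 = [8.0809  10.8566  11.0180  16.6526  16.1222  10.3257]
a=μᵀg=1.513694  b=𝟙ᵀg=9.591879  c=𝟙ᵀh=73.055963  D=ac−b²=18.580252
λ₁=(c·0.158−b)/D = (73.055963·0.158−9.591879)/18.580252 = 0.105002
λ₂=(a−b·0.158)/D = (1.513694−9.591879·0.158)/18.580252 = -0.000098
w* = 0.105002·g + -0.000098·h:
  w_0 = 0.105002·-0.2024 + -0.000098·8.0809 = -0.0220  (Disney)
  w_1 = 0.105002·0.9781 + -0.000098·10.8566 = 0.1016  (Unilever)
  w_2 = 0.105002·2.1201 + -0.000098·11.0180 = 0.2215  (JPMorgan)
  w_3 = 0.105002·1.9706 + -0.000098·16.6526 = 0.2053  (Boeing)
  w_4 = 0.105002·2.7219 + -0.000098·16.1222 = 0.2842  (Tesla)
  w_5 = 0.105002·2.0035 + -0.000098·10.3257 = 0.2094  (Raytheon)
Σw_i=1.0000  μᵀw=0.1580
σ²=wᵀΣw=λ₁·μ_p+λ₂ = 0.105002·0.158 + -0.000098 = 0.016492 ≈ 0.0165

-0.0220  0.1016  0.2215  0.2053  0.2842  0.2094


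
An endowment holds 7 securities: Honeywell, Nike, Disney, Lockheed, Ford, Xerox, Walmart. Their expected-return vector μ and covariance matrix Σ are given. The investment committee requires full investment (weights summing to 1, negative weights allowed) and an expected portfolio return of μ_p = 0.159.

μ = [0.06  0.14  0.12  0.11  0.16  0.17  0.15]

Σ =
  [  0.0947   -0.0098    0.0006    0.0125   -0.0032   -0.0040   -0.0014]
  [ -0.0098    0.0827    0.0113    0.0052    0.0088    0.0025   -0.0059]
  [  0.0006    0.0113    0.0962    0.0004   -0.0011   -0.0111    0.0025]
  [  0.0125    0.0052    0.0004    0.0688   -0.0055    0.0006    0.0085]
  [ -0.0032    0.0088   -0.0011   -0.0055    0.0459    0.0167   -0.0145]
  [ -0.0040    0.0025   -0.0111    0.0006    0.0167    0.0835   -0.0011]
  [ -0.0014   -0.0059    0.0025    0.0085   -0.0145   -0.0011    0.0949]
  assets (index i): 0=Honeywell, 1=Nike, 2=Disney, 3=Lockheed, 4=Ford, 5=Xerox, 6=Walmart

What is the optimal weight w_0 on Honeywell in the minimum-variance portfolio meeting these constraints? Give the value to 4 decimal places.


-0.0845

x=Σ⁻¹μ = [0.7898  1.2487  1.2501  1.3718  3.6086  1.4984  2.0828]
y=Σ⁻¹𝟙 = [11.2945  9.5135  10.1073  11.8143  23.4556  8.9798  13.6590]
a=μᵀx=1.667656  b=𝟙ᵀx=11.850321  c=𝟙ᵀy=88.824001  D=ac−b²=7.697777
λ₁=(c·0.159−b)/D = (88.824001·0.159−11.850321)/7.697777 = 0.295240
λ₂=(a−b·0.159)/D = (1.667656−11.850321·0.159)/7.697777 = -0.028131
w* = 0.295240·x + -0.028131·y:
  w_0 = 0.295240·0.7898 + -0.028131·11.2945 = -0.0845  (Honeywell)
  w_1 = 0.295240·1.2487 + -0.028131·9.5135 = 0.1010  (Nike)
  w_2 = 0.295240·1.2501 + -0.028131·10.1073 = 0.0848  (Disney)
  w_3 = 0.295240·1.3718 + -0.028131·11.8143 = 0.0727  (Lockheed)
  w_4 = 0.295240·3.6086 + -0.028131·23.4556 = 0.4056  (Ford)
  w_5 = 0.295240·1.4984 + -0.028131·8.9798 = 0.1898  (Xerox)
  w_6 = 0.295240·2.0828 + -0.028131·13.6590 = 0.2307  (Walmart)
Σw_i=1.0000  μᵀw=0.1590
σ²=wᵀΣw=λ₁·μ_p+λ₂ = 0.295240·0.159 + -0.028131 = 0.018812 ≈ 0.0188


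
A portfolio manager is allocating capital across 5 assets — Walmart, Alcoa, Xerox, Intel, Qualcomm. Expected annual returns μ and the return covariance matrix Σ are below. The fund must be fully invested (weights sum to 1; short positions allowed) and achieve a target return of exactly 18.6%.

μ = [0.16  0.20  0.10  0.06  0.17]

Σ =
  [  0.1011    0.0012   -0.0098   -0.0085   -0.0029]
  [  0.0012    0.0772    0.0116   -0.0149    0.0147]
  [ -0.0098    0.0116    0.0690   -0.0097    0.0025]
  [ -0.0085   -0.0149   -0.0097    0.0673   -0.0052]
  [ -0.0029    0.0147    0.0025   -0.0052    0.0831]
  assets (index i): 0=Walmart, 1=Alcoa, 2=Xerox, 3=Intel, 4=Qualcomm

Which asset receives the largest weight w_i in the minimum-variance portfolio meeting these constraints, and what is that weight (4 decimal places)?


g=Σ⁻¹μ = [1.9245  2.3818  1.5421  2.0211  1.7716]
h=Σ⁻¹𝟙 = [13.6307  12.4065  17.1223  22.6618  11.2177]
a=μᵀg=1.360939  b=𝟙ᵀg=9.641168  c=𝟙ᵀh=77.039036  D=ac−b²=11.893279
λ₁=(c·0.186−b)/D = (77.039036·0.186−9.641168)/11.893279 = 0.394180
λ₂=(a−b·0.186)/D = (1.360939−9.641168·0.186)/11.893279 = -0.036350
w* = 0.394180·g + -0.036350·h:
  w_0 = 0.394180·1.9245 + -0.036350·13.6307 = 0.2631  (Walmart)
  w_1 = 0.394180·2.3818 + -0.036350·12.4065 = 0.4879  (Alcoa)
  w_2 = 0.394180·1.5421 + -0.036350·17.1223 = -0.0145  (Xerox)
  w_3 = 0.394180·2.0211 + -0.036350·22.6618 = -0.0271  (Intel)
  w_4 = 0.394180·1.7716 + -0.036350·11.2177 = 0.2906  (Qualcomm)
Σw_i=1.0000  μᵀw=0.1860
σ²=wᵀΣw=λ₁·μ_p+λ₂ = 0.394180·0.186 + -0.036350 = 0.036968 ≈ 0.0370

Alcoa (0.4879)
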